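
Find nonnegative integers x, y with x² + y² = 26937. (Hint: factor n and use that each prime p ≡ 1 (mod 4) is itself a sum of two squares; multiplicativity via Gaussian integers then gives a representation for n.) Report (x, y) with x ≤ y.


Step 1: Factor n = 26937 = 3^2 · 41 · 73.
Step 2: Check the mod-4 condition on each prime factor: 3 ≡ 3 (mod 4), exponent 2 (must be even); 41 ≡ 1 (mod 4), exponent 1; 73 ≡ 1 (mod 4), exponent 1.
All primes ≡ 3 (mod 4) appear to even exponent (or don't appear), so by the two-squares theorem n IS expressible as a sum of two squares.
Step 3: Build a representation. Group n = k² · m with k = 3 and m = 41 · 73 = 2993 (a product of primes ≡ 1 (mod 4)); a representation of m scales to one of n via (k·x)² + (k·y)² = k²(x² + y²). Each prime p ≡ 1 (mod 4) is itself a sum of two squares; find a² by testing p − a² for a perfect square:
  41: 41 − 1² = 40, 41 − 2² = 37, 41 − 3² = 32, 41 − 4² = 25 = 5² ⇒ 41 = 4² + 5².
  73: 73 − 1² = 72, 73 − 2² = 69, 73 − 3² = 64 = 8² ⇒ 73 = 3² + 8².
  Combine using the Brahmagupta–Fibonacci identity (a² + b²)(c² + d²) = (ac − bd)² + (ad + bc)² = (ac + bd)² + (ad − bc)²:
  41 · 73 = 2993: from (4² + 5²)(3² + 8²), take (4·3 − 5·8, 4·8 + 5·3) = (12 − 40, 32 + 15) = (-28, 47); dropping signs (only squares matter) gives (28, 47); check 28² + 47² = 784 + 2209 = 2993 ✓.
  Scale by k = 3: (3·28, 3·47) = (84, 141).
Step 4: Order so x ≤ y and verify: 84² + 141² = 7056 + 19881 = 26937 = n. ✓

n = 26937 = 84² + 141² (one valid representation with x ≤ y).


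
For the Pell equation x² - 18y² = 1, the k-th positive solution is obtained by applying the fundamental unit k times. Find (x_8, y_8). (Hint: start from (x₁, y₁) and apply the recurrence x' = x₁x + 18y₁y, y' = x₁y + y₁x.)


Step 1: Find the fundamental solution (x₁, y₁) of x² - 18y² = 1.
  Expand √18 as a continued fraction. a₀ = ⌊√18⌋ = 4; iterate m_{k+1} = d_k·a_k − m_k, d_{k+1} = (18 − m_{k+1}²)/d_k, a_{k+1} = ⌊(a₀ + m_{k+1})/d_{k+1}⌋ (starting m₀ = 0, d₀ = 1), with convergents p_k = a_k·p_{k-1} + p_{k-2}, q_k = a_k·q_{k-1} + q_{k-2} (p₋₁ = 1, q₋₁ = 0):
  k = 0: a₀ = 4; p₀/q₀ = 4/1; p₀² − 18·q₀² = 16 − 18 = -2.
  k = 1: m = 4, d = 2, a = ⌊(4 + 4)/2⌋ = 4; p/q = (4·4 + 1)/(4·1 + 0) = 17/4; p² − 18·q² = 289 − 288 = 1.
  The first convergent with p² − 18·q² = 1 gives the fundamental solution (x₁, y₁) = (17, 4).
Step 2: Apply the recurrence (x_{n+1}, y_{n+1}) = (x₁x_n + 18y₁y_n, x₁y_n + y₁x_n) repeatedly.
  From (x_1, y_1) = (17, 4): x_2 = 17·17 + 18·4·4 = 577; y_2 = 17·4 + 4·17 = 136.
  From (x_2, y_2) = (577, 136): x_3 = 17·577 + 18·4·136 = 19601; y_3 = 17·136 + 4·577 = 4620.
  From (x_3, y_3) = (19601, 4620): x_4 = 17·19601 + 18·4·4620 = 665857; y_4 = 17·4620 + 4·19601 = 156944.
  From (x_4, y_4) = (665857, 156944): x_5 = 17·665857 + 18·4·156944 = 22619537; y_5 = 17·156944 + 4·665857 = 5331476.
  From (x_5, y_5) = (22619537, 5331476): x_6 = 17·22619537 + 18·4·5331476 = 768398401; y_6 = 17·5331476 + 4·22619537 = 181113240.
  From (x_6, y_6) = (768398401, 181113240): x_7 = 17·768398401 + 18·4·181113240 = 26102926097; y_7 = 17·181113240 + 4·768398401 = 6152518684.
  From (x_7, y_7) = (26102926097, 6152518684): x_8 = 17·26102926097 + 18·4·6152518684 = 886731088897; y_8 = 17·6152518684 + 4·26102926097 = 209004522016.
Step 3: Verify x_8² - 18·y_8² = 786292024016459316676609 - 786292024016459316676608 = 1 (should be 1). ✓

(x_1, y_1) = (17, 4); (x_8, y_8) = (886731088897, 209004522016).


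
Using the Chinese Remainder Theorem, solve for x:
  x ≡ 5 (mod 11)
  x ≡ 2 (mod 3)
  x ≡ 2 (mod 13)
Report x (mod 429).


Moduli 11, 3, 13 are pairwise coprime; by CRT there is a unique solution modulo M = 11 · 3 · 13 = 429.
Solve pairwise, accumulating the modulus:
  Start with x ≡ 5 (mod 11).
  Combine with x ≡ 2 (mod 3): since gcd(11, 3) = 1, we get a unique residue mod 33.
    Write x = 5 + 11·t and substitute into x ≡ 2 (mod 3): 11·t ≡ 2 − 5 = -3 (mod 3).
    Reduce coefficients mod 3: 2·t ≡ 0 (mod 3).
    The inverse of 2 mod 3 is 2 (since 2·2 = 4 = 1·3 + 1), so t ≡ 2·0 = 0 ≡ 0 (mod 3).
    Then x = 5 + 11·0 = 5, valid modulo lcm(11, 3) = 33: x ≡ 5 (mod 33).
  Combine with x ≡ 2 (mod 13): since gcd(33, 13) = 1, we get a unique residue mod 429.
    Write x = 5 + 33·t and substitute into x ≡ 2 (mod 13): 33·t ≡ 2 − 5 = -3 (mod 13).
    Reduce coefficients mod 13: 7·t ≡ 10 (mod 13).
    The inverse of 7 mod 13 is 2 (since 7·2 = 14 = 1·13 + 1), so t ≡ 2·10 = 20 ≡ 7 (mod 13).
    Then x = 5 + 33·7 = 236, valid modulo lcm(33, 13) = 429: x ≡ 236 (mod 429).
Verify: 236 mod 11 = 5 ✓, 236 mod 3 = 2 ✓, 236 mod 13 = 2 ✓.

x ≡ 236 (mod 429).


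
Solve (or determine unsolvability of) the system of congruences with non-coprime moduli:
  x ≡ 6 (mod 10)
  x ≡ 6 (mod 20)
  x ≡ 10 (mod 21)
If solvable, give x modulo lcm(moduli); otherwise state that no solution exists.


Moduli 10, 20, 21 are not pairwise coprime, so CRT works modulo lcm(m_i) when all pairwise compatibility conditions hold.
Pairwise compatibility: gcd(m_i, m_j) must divide a_i - a_j for every pair.
Merge one congruence at a time:
  Start: x ≡ 6 (mod 10).
  Combine with x ≡ 6 (mod 20): gcd(10, 20) = 10; 6 - 6 = 0, which IS divisible by 10, so compatible.
    Write x = 6 + 10·t and substitute into x ≡ 6 (mod 20): 10·t ≡ 6 − 6 = 0 (mod 20).
    Divide the congruence (and modulus) by g = 10: 1·t ≡ 0 (mod 2).
    So t ≡ 0 (mod 2).
    Then x = 6 + 10·0 = 6, valid modulo lcm(10, 20) = 20: x ≡ 6 (mod 20).
  Combine with x ≡ 10 (mod 21): gcd(20, 21) = 1; 10 - 6 = 4, which IS divisible by 1, so compatible.
    Write x = 6 + 20·t and substitute into x ≡ 10 (mod 21): 20·t ≡ 10 − 6 = 4 (mod 21).
    The inverse of 20 mod 21 is 20 (since 20·20 = 400 = 19·21 + 1), so t ≡ 20·4 = 80 ≡ 17 (mod 21).
    Then x = 6 + 20·17 = 346, valid modulo lcm(20, 21) = 420: x ≡ 346 (mod 420).
Verify: 346 mod 10 = 6, 346 mod 20 = 6, 346 mod 21 = 10.

x ≡ 346 (mod 420).


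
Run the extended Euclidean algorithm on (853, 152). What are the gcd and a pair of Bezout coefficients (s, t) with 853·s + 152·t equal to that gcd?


Euclidean algorithm on (853, 152) — divide until remainder is 0:
  853 = 5 · 152 + 93
  152 = 1 · 93 + 59
  93 = 1 · 59 + 34
  59 = 1 · 34 + 25
  34 = 1 · 25 + 9
  25 = 2 · 9 + 7
  9 = 1 · 7 + 2
  7 = 3 · 2 + 1
  2 = 2 · 1 + 0
gcd(853, 152) = 1.
Track Bezout coefficients alongside the remainders: start with r₀ = 853 = a·1 + b·0 (s = 1, t = 0) and r₁ = 152 = a·0 + b·1 (s = 0, t = 1); each new remainder r_{k+1} = r_{k-1} − q_k·r_k inherits s_{k+1} = s_{k-1} − q_k·s_k, t_{k+1} = t_{k-1} − q_k·t_k, so r_k = a·s_k + b·t_k at every step:
  q = 5: r = 93, s = 1 − 5·0 = 1, t = 0 − 5·1 = -5  (check: 853·1 + 152·(-5) = 93)
  q = 1: r = 59, s = 0 − 1·1 = -1, t = 1 − 1·(-5) = 6  (check: 853·(-1) + 152·6 = 59)
  q = 1: r = 34, s = 1 − 1·(-1) = 2, t = -5 − 1·6 = -11  (check: 853·2 + 152·(-11) = 34)
  q = 1: r = 25, s = -1 − 1·2 = -3, t = 6 − 1·(-11) = 17  (check: 853·(-3) + 152·17 = 25)
  q = 1: r = 9, s = 2 − 1·(-3) = 5, t = -11 − 1·17 = -28  (check: 853·5 + 152·(-28) = 9)
  q = 2: r = 7, s = -3 − 2·5 = -13, t = 17 − 2·(-28) = 73  (check: 853·(-13) + 152·73 = 7)
  q = 1: r = 2, s = 5 − 1·(-13) = 18, t = -28 − 1·73 = -101  (check: 853·18 + 152·(-101) = 2)
  q = 3: r = 1, s = -13 − 3·18 = -67, t = 73 − 3·(-101) = 376  (check: 853·(-67) + 152·376 = 1)
The row with r = 1 (the gcd) gives the Bezout coefficients s = -67, t = 376.
Result: 853 · (-67) + 152 · (376) = 1.

gcd(853, 152) = 1; s = -67, t = 376 (check: 853·(-67) + 152·376 = 1).


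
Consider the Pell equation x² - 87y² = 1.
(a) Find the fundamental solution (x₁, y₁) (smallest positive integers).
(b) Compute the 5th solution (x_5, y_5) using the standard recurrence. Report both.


Step 1: Find the fundamental solution (x₁, y₁) of x² - 87y² = 1.
  Expand √87 as a continued fraction. a₀ = ⌊√87⌋ = 9; iterate m_{k+1} = d_k·a_k − m_k, d_{k+1} = (87 − m_{k+1}²)/d_k, a_{k+1} = ⌊(a₀ + m_{k+1})/d_{k+1}⌋ (starting m₀ = 0, d₀ = 1), with convergents p_k = a_k·p_{k-1} + p_{k-2}, q_k = a_k·q_{k-1} + q_{k-2} (p₋₁ = 1, q₋₁ = 0):
  k = 0: a₀ = 9; p₀/q₀ = 9/1; p₀² − 87·q₀² = 81 − 87 = -6.
  k = 1: m = 9, d = 6, a = ⌊(9 + 9)/6⌋ = 3; p/q = (3·9 + 1)/(3·1 + 0) = 28/3; p² − 87·q² = 784 − 783 = 1.
  The first convergent with p² − 87·q² = 1 gives the fundamental solution (x₁, y₁) = (28, 3).
Step 2: Apply the recurrence (x_{n+1}, y_{n+1}) = (x₁x_n + 87y₁y_n, x₁y_n + y₁x_n) repeatedly.
  From (x_1, y_1) = (28, 3): x_2 = 28·28 + 87·3·3 = 1567; y_2 = 28·3 + 3·28 = 168.
  From (x_2, y_2) = (1567, 168): x_3 = 28·1567 + 87·3·168 = 87724; y_3 = 28·168 + 3·1567 = 9405.
  From (x_3, y_3) = (87724, 9405): x_4 = 28·87724 + 87·3·9405 = 4910977; y_4 = 28·9405 + 3·87724 = 526512.
  From (x_4, y_4) = (4910977, 526512): x_5 = 28·4910977 + 87·3·526512 = 274926988; y_5 = 28·526512 + 3·4910977 = 29475267.
Step 3: Verify x_5² - 87·y_5² = 75584848730752144 - 75584848730752143 = 1 (should be 1). ✓

(x_1, y_1) = (28, 3); (x_5, y_5) = (274926988, 29475267).


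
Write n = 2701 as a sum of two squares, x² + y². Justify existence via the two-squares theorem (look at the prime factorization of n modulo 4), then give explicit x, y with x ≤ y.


Step 1: Factor n = 2701 = 37 · 73.
Step 2: Check the mod-4 condition on each prime factor: 37 ≡ 1 (mod 4), exponent 1; 73 ≡ 1 (mod 4), exponent 1.
All primes ≡ 3 (mod 4) appear to even exponent (or don't appear), so by the two-squares theorem n IS expressible as a sum of two squares.
Step 3: Build a representation. Here n = 37 · 73 is a product of primes ≡ 1 (mod 4). Each prime p ≡ 1 (mod 4) is itself a sum of two squares; find a² by testing p − a² for a perfect square:
  37: 37 − 1² = 36 = 6² ⇒ 37 = 1² + 6².
  73: 73 − 1² = 72, 73 − 2² = 69, 73 − 3² = 64 = 8² ⇒ 73 = 3² + 8².
  Combine using the Brahmagupta–Fibonacci identity (a² + b²)(c² + d²) = (ac − bd)² + (ad + bc)² = (ac + bd)² + (ad − bc)²:
  37 · 73 = 2701: from (1² + 6²)(3² + 8²), take (1·3 − 6·8, 1·8 + 6·3) = (3 − 48, 8 + 18) = (-45, 26); dropping signs (only squares matter) gives (45, 26); check 45² + 26² = 2025 + 676 = 2701 ✓.
Step 4: Order so x ≤ y and verify: 26² + 45² = 676 + 2025 = 2701 = n. ✓

n = 2701 = 26² + 45² (one valid representation with x ≤ y).


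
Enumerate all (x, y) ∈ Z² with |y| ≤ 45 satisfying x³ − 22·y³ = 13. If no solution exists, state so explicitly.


The equation is x³ - 22y³ = 13. For fixed y, x³ = 22·y³ + 13, so a solution requires the RHS to be a perfect cube.
Strategy: iterate y from -45 to 45, compute RHS = 22·y³ + 13, and check whether it is a (positive or negative) perfect cube.
Check small values of y:
  y = 0: RHS = 13 is not a perfect cube.
  y = 1: RHS = 35 is not a perfect cube.
  y = -1: RHS = -9 is not a perfect cube.
  y = 2: RHS = 189 is not a perfect cube.
  y = -2: RHS = -163 is not a perfect cube.
  y = 3: RHS = 607 is not a perfect cube.
  y = -3: RHS = -581 is not a perfect cube.
Continuing the search up to |y| = 45 finds no solutions either.
No (x, y) in the scanned range satisfies the equation.

No integer solutions with |y| ≤ 45.


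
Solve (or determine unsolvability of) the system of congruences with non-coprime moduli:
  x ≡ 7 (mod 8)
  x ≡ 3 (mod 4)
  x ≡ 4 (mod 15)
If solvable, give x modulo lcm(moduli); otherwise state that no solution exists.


Moduli 8, 4, 15 are not pairwise coprime, so CRT works modulo lcm(m_i) when all pairwise compatibility conditions hold.
Pairwise compatibility: gcd(m_i, m_j) must divide a_i - a_j for every pair.
Merge one congruence at a time:
  Start: x ≡ 7 (mod 8).
  Combine with x ≡ 3 (mod 4): gcd(8, 4) = 4; 3 - 7 = -4, which IS divisible by 4, so compatible.
    Write x = 7 + 8·t and substitute into x ≡ 3 (mod 4): 8·t ≡ 3 − 7 = -4 (mod 4).
    Divide the congruence (and modulus) by g = 4: 2·t ≡ -1 (mod 1).
    Modulo 1 every t works; take t = 0.
    Then x = 7 + 8·0 = 7, valid modulo lcm(8, 4) = 8: x ≡ 7 (mod 8).
  Combine with x ≡ 4 (mod 15): gcd(8, 15) = 1; 4 - 7 = -3, which IS divisible by 1, so compatible.
    Write x = 7 + 8·t and substitute into x ≡ 4 (mod 15): 8·t ≡ 4 − 7 = -3 (mod 15).
    Reduce coefficients mod 15: 8·t ≡ 12 (mod 15).
    The inverse of 8 mod 15 is 2 (since 8·2 = 16 = 1·15 + 1), so t ≡ 2·12 = 24 ≡ 9 (mod 15).
    Then x = 7 + 8·9 = 79, valid modulo lcm(8, 15) = 120: x ≡ 79 (mod 120).
Verify: 79 mod 8 = 7, 79 mod 4 = 3, 79 mod 15 = 4.

x ≡ 79 (mod 120).


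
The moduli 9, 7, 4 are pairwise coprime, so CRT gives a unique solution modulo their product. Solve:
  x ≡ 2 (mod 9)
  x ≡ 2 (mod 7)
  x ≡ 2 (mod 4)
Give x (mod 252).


Moduli 9, 7, 4 are pairwise coprime; by CRT there is a unique solution modulo M = 9 · 7 · 4 = 252.
Solve pairwise, accumulating the modulus:
  Start with x ≡ 2 (mod 9).
  Combine with x ≡ 2 (mod 7): since gcd(9, 7) = 1, we get a unique residue mod 63.
    Write x = 2 + 9·t and substitute into x ≡ 2 (mod 7): 9·t ≡ 2 − 2 = 0 (mod 7).
    Reduce coefficients mod 7: 2·t ≡ 0 (mod 7).
    The inverse of 2 mod 7 is 4 (since 2·4 = 8 = 1·7 + 1), so t ≡ 4·0 = 0 ≡ 0 (mod 7).
    Then x = 2 + 9·0 = 2, valid modulo lcm(9, 7) = 63: x ≡ 2 (mod 63).
  Combine with x ≡ 2 (mod 4): since gcd(63, 4) = 1, we get a unique residue mod 252.
    Write x = 2 + 63·t and substitute into x ≡ 2 (mod 4): 63·t ≡ 2 − 2 = 0 (mod 4).
    Reduce coefficients mod 4: 3·t ≡ 0 (mod 4).
    The inverse of 3 mod 4 is 3 (since 3·3 = 9 = 2·4 + 1), so t ≡ 3·0 = 0 ≡ 0 (mod 4).
    Then x = 2 + 63·0 = 2, valid modulo lcm(63, 4) = 252: x ≡ 2 (mod 252).
Verify: 2 mod 9 = 2 ✓, 2 mod 7 = 2 ✓, 2 mod 4 = 2 ✓.

x ≡ 2 (mod 252).


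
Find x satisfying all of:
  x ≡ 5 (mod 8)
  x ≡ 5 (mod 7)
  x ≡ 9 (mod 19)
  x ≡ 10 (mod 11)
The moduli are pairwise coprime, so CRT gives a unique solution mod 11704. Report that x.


Product of moduli M = 8 · 7 · 19 · 11 = 11704.
Merge one congruence at a time:
  Start: x ≡ 5 (mod 8).
  Combine with x ≡ 5 (mod 7); new modulus lcm = 56.
    Write x = 5 + 8·t and substitute into x ≡ 5 (mod 7): 8·t ≡ 5 − 5 = 0 (mod 7).
    Reduce coefficients mod 7: 1·t ≡ 0 (mod 7).
    So t ≡ 0 (mod 7).
    Then x = 5 + 8·0 = 5, valid modulo lcm(8, 7) = 56: x ≡ 5 (mod 56).
  Combine with x ≡ 9 (mod 19); new modulus lcm = 1064.
    Write x = 5 + 56·t and substitute into x ≡ 9 (mod 19): 56·t ≡ 9 − 5 = 4 (mod 19).
    Reduce coefficients mod 19: 18·t ≡ 4 (mod 19).
    The inverse of 18 mod 19 is 18 (since 18·18 = 324 = 17·19 + 1), so t ≡ 18·4 = 72 ≡ 15 (mod 19).
    Then x = 5 + 56·15 = 845, valid modulo lcm(56, 19) = 1064: x ≡ 845 (mod 1064).
  Combine with x ≡ 10 (mod 11); new modulus lcm = 11704.
    Write x = 845 + 1064·t and substitute into x ≡ 10 (mod 11): 1064·t ≡ 10 − 845 = -835 (mod 11).
    Reduce coefficients mod 11: 8·t ≡ 1 (mod 11).
    The inverse of 8 mod 11 is 7 (since 8·7 = 56 = 5·11 + 1), so t ≡ 7·1 = 7 ≡ 7 (mod 11).
    Then x = 845 + 1064·7 = 8293, valid modulo lcm(1064, 11) = 11704: x ≡ 8293 (mod 11704).
Verify against each original: 8293 mod 8 = 5, 8293 mod 7 = 5, 8293 mod 19 = 9, 8293 mod 11 = 10.

x ≡ 8293 (mod 11704).


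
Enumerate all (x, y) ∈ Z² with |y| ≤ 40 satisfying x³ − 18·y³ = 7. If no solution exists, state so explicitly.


The equation is x³ - 18y³ = 7. For fixed y, x³ = 18·y³ + 7, so a solution requires the RHS to be a perfect cube.
Strategy: iterate y from -40 to 40, compute RHS = 18·y³ + 7, and check whether it is a (positive or negative) perfect cube.
Check small values of y:
  y = 0: RHS = 7 is not a perfect cube.
  y = 1: RHS = 25 is not a perfect cube.
  y = -1: RHS = -11 is not a perfect cube.
  y = 2: RHS = 151 is not a perfect cube.
  y = -2: RHS = -137 is not a perfect cube.
  y = 3: RHS = 493 is not a perfect cube.
  y = -3: RHS = -479 is not a perfect cube.
Continuing the search up to |y| = 40 finds no solutions either.
No (x, y) in the scanned range satisfies the equation.

No integer solutions with |y| ≤ 40.


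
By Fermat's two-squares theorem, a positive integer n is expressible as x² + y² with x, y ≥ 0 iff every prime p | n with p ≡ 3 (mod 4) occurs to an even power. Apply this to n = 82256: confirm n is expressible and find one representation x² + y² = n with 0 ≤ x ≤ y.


Step 1: Factor n = 82256 = 2^4 · 53 · 97.
Step 2: Check the mod-4 condition on each prime factor: 2 = 2 (special); 53 ≡ 1 (mod 4), exponent 1; 97 ≡ 1 (mod 4), exponent 1.
All primes ≡ 3 (mod 4) appear to even exponent (or don't appear), so by the two-squares theorem n IS expressible as a sum of two squares.
Step 3: Build a representation. Group n = k² · m with k = 4 and m = 53 · 97 = 5141 (a product of primes ≡ 1 (mod 4)); a representation of m scales to one of n via (k·x)² + (k·y)² = k²(x² + y²). Each prime p ≡ 1 (mod 4) is itself a sum of two squares; find a² by testing p − a² for a perfect square:
  53: 53 − 1² = 52, 53 − 2² = 49 = 7² ⇒ 53 = 2² + 7².
  97: 97 − 1² = 96, 97 − 2² = 93, 97 − 3² = 88, 97 − 4² = 81 = 9² ⇒ 97 = 4² + 9².
  Combine using the Brahmagupta–Fibonacci identity (a² + b²)(c² + d²) = (ac − bd)² + (ad + bc)² = (ac + bd)² + (ad − bc)²:
  53 · 97 = 5141: from (2² + 7²)(4² + 9²), take (2·4 − 7·9, 2·9 + 7·4) = (8 − 63, 18 + 28) = (-55, 46); dropping signs (only squares matter) gives (55, 46); check 55² + 46² = 3025 + 2116 = 5141 ✓.
  Scale by k = 4: (4·55, 4·46) = (220, 184).
Step 4: Order so x ≤ y and verify: 184² + 220² = 33856 + 48400 = 82256 = n. ✓

n = 82256 = 184² + 220² (one valid representation with x ≤ y).


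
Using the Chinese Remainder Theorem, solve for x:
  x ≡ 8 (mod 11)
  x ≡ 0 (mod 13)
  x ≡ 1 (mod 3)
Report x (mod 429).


Moduli 11, 13, 3 are pairwise coprime; by CRT there is a unique solution modulo M = 11 · 13 · 3 = 429.
Solve pairwise, accumulating the modulus:
  Start with x ≡ 8 (mod 11).
  Combine with x ≡ 0 (mod 13): since gcd(11, 13) = 1, we get a unique residue mod 143.
    Write x = 8 + 11·t and substitute into x ≡ 0 (mod 13): 11·t ≡ 0 − 8 = -8 (mod 13).
    Reduce coefficients mod 13: 11·t ≡ 5 (mod 13).
    The inverse of 11 mod 13 is 6 (since 11·6 = 66 = 5·13 + 1), so t ≡ 6·5 = 30 ≡ 4 (mod 13).
    Then x = 8 + 11·4 = 52, valid modulo lcm(11, 13) = 143: x ≡ 52 (mod 143).
  Combine with x ≡ 1 (mod 3): since gcd(143, 3) = 1, we get a unique residue mod 429.
    Write x = 52 + 143·t and substitute into x ≡ 1 (mod 3): 143·t ≡ 1 − 52 = -51 (mod 3).
    Reduce coefficients mod 3: 2·t ≡ 0 (mod 3).
    The inverse of 2 mod 3 is 2 (since 2·2 = 4 = 1·3 + 1), so t ≡ 2·0 = 0 ≡ 0 (mod 3).
    Then x = 52 + 143·0 = 52, valid modulo lcm(143, 3) = 429: x ≡ 52 (mod 429).
Verify: 52 mod 11 = 8 ✓, 52 mod 13 = 0 ✓, 52 mod 3 = 1 ✓.

x ≡ 52 (mod 429).


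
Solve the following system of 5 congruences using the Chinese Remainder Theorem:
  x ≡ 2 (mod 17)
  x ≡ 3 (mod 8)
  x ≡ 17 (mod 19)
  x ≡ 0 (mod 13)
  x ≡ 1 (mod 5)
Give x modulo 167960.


Product of moduli M = 17 · 8 · 19 · 13 · 5 = 167960.
Merge one congruence at a time:
  Start: x ≡ 2 (mod 17).
  Combine with x ≡ 3 (mod 8); new modulus lcm = 136.
    Write x = 2 + 17·t and substitute into x ≡ 3 (mod 8): 17·t ≡ 3 − 2 = 1 (mod 8).
    Reduce coefficients mod 8: 1·t ≡ 1 (mod 8).
    So t ≡ 1 (mod 8).
    Then x = 2 + 17·1 = 19, valid modulo lcm(17, 8) = 136: x ≡ 19 (mod 136).
  Combine with x ≡ 17 (mod 19); new modulus lcm = 2584.
    Write x = 19 + 136·t and substitute into x ≡ 17 (mod 19): 136·t ≡ 17 − 19 = -2 (mod 19).
    Reduce coefficients mod 19: 3·t ≡ 17 (mod 19).
    The inverse of 3 mod 19 is 13 (since 3·13 = 39 = 2·19 + 1), so t ≡ 13·17 = 221 ≡ 12 (mod 19).
    Then x = 19 + 136·12 = 1651, valid modulo lcm(136, 19) = 2584: x ≡ 1651 (mod 2584).
  Combine with x ≡ 0 (mod 13); new modulus lcm = 33592.
    Write x = 1651 + 2584·t and substitute into x ≡ 0 (mod 13): 2584·t ≡ 0 − 1651 = -1651 (mod 13).
    Reduce coefficients mod 13: 10·t ≡ 0 (mod 13).
    The inverse of 10 mod 13 is 4 (since 10·4 = 40 = 3·13 + 1), so t ≡ 4·0 = 0 ≡ 0 (mod 13).
    Then x = 1651 + 2584·0 = 1651, valid modulo lcm(2584, 13) = 33592: x ≡ 1651 (mod 33592).
  Combine with x ≡ 1 (mod 5); new modulus lcm = 167960.
    Write x = 1651 + 33592·t and substitute into x ≡ 1 (mod 5): 33592·t ≡ 1 − 1651 = -1650 (mod 5).
    Reduce coefficients mod 5: 2·t ≡ 0 (mod 5).
    The inverse of 2 mod 5 is 3 (since 2·3 = 6 = 1·5 + 1), so t ≡ 3·0 = 0 ≡ 0 (mod 5).
    Then x = 1651 + 33592·0 = 1651, valid modulo lcm(33592, 5) = 167960: x ≡ 1651 (mod 167960).
Verify against each original: 1651 mod 17 = 2, 1651 mod 8 = 3, 1651 mod 19 = 17, 1651 mod 13 = 0, 1651 mod 5 = 1.

x ≡ 1651 (mod 167960).


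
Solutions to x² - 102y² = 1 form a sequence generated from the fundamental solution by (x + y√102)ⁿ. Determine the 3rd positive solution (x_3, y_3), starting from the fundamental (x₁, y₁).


Step 1: Find the fundamental solution (x₁, y₁) of x² - 102y² = 1.
  Expand √102 as a continued fraction. a₀ = ⌊√102⌋ = 10; iterate m_{k+1} = d_k·a_k − m_k, d_{k+1} = (102 − m_{k+1}²)/d_k, a_{k+1} = ⌊(a₀ + m_{k+1})/d_{k+1}⌋ (starting m₀ = 0, d₀ = 1), with convergents p_k = a_k·p_{k-1} + p_{k-2}, q_k = a_k·q_{k-1} + q_{k-2} (p₋₁ = 1, q₋₁ = 0):
  k = 0: a₀ = 10; p₀/q₀ = 10/1; p₀² − 102·q₀² = 100 − 102 = -2.
  k = 1: m = 10, d = 2, a = ⌊(10 + 10)/2⌋ = 10; p/q = (10·10 + 1)/(10·1 + 0) = 101/10; p² − 102·q² = 10201 − 10200 = 1.
  The first convergent with p² − 102·q² = 1 gives the fundamental solution (x₁, y₁) = (101, 10).
Step 2: Apply the recurrence (x_{n+1}, y_{n+1}) = (x₁x_n + 102y₁y_n, x₁y_n + y₁x_n) repeatedly.
  From (x_1, y_1) = (101, 10): x_2 = 101·101 + 102·10·10 = 20401; y_2 = 101·10 + 10·101 = 2020.
  From (x_2, y_2) = (20401, 2020): x_3 = 101·20401 + 102·10·2020 = 4120901; y_3 = 101·2020 + 10·20401 = 408030.
Step 3: Verify x_3² - 102·y_3² = 16981825051801 - 16981825051800 = 1 (should be 1). ✓

(x_1, y_1) = (101, 10); (x_3, y_3) = (4120901, 408030).


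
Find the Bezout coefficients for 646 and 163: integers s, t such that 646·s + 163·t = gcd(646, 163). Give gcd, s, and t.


Euclidean algorithm on (646, 163) — divide until remainder is 0:
  646 = 3 · 163 + 157
  163 = 1 · 157 + 6
  157 = 26 · 6 + 1
  6 = 6 · 1 + 0
gcd(646, 163) = 1.
Track Bezout coefficients alongside the remainders: start with r₀ = 646 = a·1 + b·0 (s = 1, t = 0) and r₁ = 163 = a·0 + b·1 (s = 0, t = 1); each new remainder r_{k+1} = r_{k-1} − q_k·r_k inherits s_{k+1} = s_{k-1} − q_k·s_k, t_{k+1} = t_{k-1} − q_k·t_k, so r_k = a·s_k + b·t_k at every step:
  q = 3: r = 157, s = 1 − 3·0 = 1, t = 0 − 3·1 = -3  (check: 646·1 + 163·(-3) = 157)
  q = 1: r = 6, s = 0 − 1·1 = -1, t = 1 − 1·(-3) = 4  (check: 646·(-1) + 163·4 = 6)
  q = 26: r = 1, s = 1 − 26·(-1) = 27, t = -3 − 26·4 = -107  (check: 646·27 + 163·(-107) = 1)
The row with r = 1 (the gcd) gives the Bezout coefficients s = 27, t = -107.
Result: 646 · (27) + 163 · (-107) = 1.

gcd(646, 163) = 1; s = 27, t = -107 (check: 646·27 + 163·(-107) = 1).


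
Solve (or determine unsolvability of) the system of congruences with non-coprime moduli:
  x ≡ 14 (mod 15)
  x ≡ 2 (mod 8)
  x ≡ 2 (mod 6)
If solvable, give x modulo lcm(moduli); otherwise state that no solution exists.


Moduli 15, 8, 6 are not pairwise coprime, so CRT works modulo lcm(m_i) when all pairwise compatibility conditions hold.
Pairwise compatibility: gcd(m_i, m_j) must divide a_i - a_j for every pair.
Merge one congruence at a time:
  Start: x ≡ 14 (mod 15).
  Combine with x ≡ 2 (mod 8): gcd(15, 8) = 1; 2 - 14 = -12, which IS divisible by 1, so compatible.
    Write x = 14 + 15·t and substitute into x ≡ 2 (mod 8): 15·t ≡ 2 − 14 = -12 (mod 8).
    Reduce coefficients mod 8: 7·t ≡ 4 (mod 8).
    The inverse of 7 mod 8 is 7 (since 7·7 = 49 = 6·8 + 1), so t ≡ 7·4 = 28 ≡ 4 (mod 8).
    Then x = 14 + 15·4 = 74, valid modulo lcm(15, 8) = 120: x ≡ 74 (mod 120).
  Combine with x ≡ 2 (mod 6): gcd(120, 6) = 6; 2 - 74 = -72, which IS divisible by 6, so compatible.
    Write x = 74 + 120·t and substitute into x ≡ 2 (mod 6): 120·t ≡ 2 − 74 = -72 (mod 6).
    Divide the congruence (and modulus) by g = 6: 20·t ≡ -12 (mod 1).
    Modulo 1 every t works; take t = 0.
    Then x = 74 + 120·0 = 74, valid modulo lcm(120, 6) = 120: x ≡ 74 (mod 120).
Verify: 74 mod 15 = 14, 74 mod 8 = 2, 74 mod 6 = 2.

x ≡ 74 (mod 120).


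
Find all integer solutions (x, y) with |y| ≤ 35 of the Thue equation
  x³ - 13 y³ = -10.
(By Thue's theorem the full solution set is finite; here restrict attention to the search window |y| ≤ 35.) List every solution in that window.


The equation is x³ - 13y³ = -10. For fixed y, x³ = 13·y³ − 10, so a solution requires the RHS to be a perfect cube.
Strategy: iterate y from -35 to 35, compute RHS = 13·y³ − 10, and check whether it is a (positive or negative) perfect cube.
Check small values of y:
  y = 0: RHS = -10 is not a perfect cube.
  y = 1: RHS = 3 is not a perfect cube.
  y = -1: RHS = -23 is not a perfect cube.
  y = 2: RHS = 94 is not a perfect cube.
  y = -2: RHS = -114 is not a perfect cube.
  y = 3: RHS = 341 is not a perfect cube.
  y = -3: RHS = -361 is not a perfect cube.
Continuing the search up to |y| = 35 finds no solutions either.
No (x, y) in the scanned range satisfies the equation.

No integer solutions with |y| ≤ 35.


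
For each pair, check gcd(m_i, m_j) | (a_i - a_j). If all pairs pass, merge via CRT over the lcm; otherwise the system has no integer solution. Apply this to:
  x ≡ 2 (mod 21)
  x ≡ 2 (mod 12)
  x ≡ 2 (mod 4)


Moduli 21, 12, 4 are not pairwise coprime, so CRT works modulo lcm(m_i) when all pairwise compatibility conditions hold.
Pairwise compatibility: gcd(m_i, m_j) must divide a_i - a_j for every pair.
Merge one congruence at a time:
  Start: x ≡ 2 (mod 21).
  Combine with x ≡ 2 (mod 12): gcd(21, 12) = 3; 2 - 2 = 0, which IS divisible by 3, so compatible.
    Write x = 2 + 21·t and substitute into x ≡ 2 (mod 12): 21·t ≡ 2 − 2 = 0 (mod 12).
    Divide the congruence (and modulus) by g = 3: 7·t ≡ 0 (mod 4).
    Reduce coefficients mod 4: 3·t ≡ 0 (mod 4).
    The inverse of 3 mod 4 is 3 (since 3·3 = 9 = 2·4 + 1), so t ≡ 3·0 = 0 ≡ 0 (mod 4).
    Then x = 2 + 21·0 = 2, valid modulo lcm(21, 12) = 84: x ≡ 2 (mod 84).
  Combine with x ≡ 2 (mod 4): gcd(84, 4) = 4; 2 - 2 = 0, which IS divisible by 4, so compatible.
    Write x = 2 + 84·t and substitute into x ≡ 2 (mod 4): 84·t ≡ 2 − 2 = 0 (mod 4).
    Divide the congruence (and modulus) by g = 4: 21·t ≡ 0 (mod 1).
    Modulo 1 every t works; take t = 0.
    Then x = 2 + 84·0 = 2, valid modulo lcm(84, 4) = 84: x ≡ 2 (mod 84).
Verify: 2 mod 21 = 2, 2 mod 12 = 2, 2 mod 4 = 2.

x ≡ 2 (mod 84).


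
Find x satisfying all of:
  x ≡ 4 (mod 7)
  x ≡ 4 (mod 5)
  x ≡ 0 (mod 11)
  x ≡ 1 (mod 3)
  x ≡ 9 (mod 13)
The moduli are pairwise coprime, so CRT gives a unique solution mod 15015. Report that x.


Product of moduli M = 7 · 5 · 11 · 3 · 13 = 15015.
Merge one congruence at a time:
  Start: x ≡ 4 (mod 7).
  Combine with x ≡ 4 (mod 5); new modulus lcm = 35.
    Write x = 4 + 7·t and substitute into x ≡ 4 (mod 5): 7·t ≡ 4 − 4 = 0 (mod 5).
    Reduce coefficients mod 5: 2·t ≡ 0 (mod 5).
    The inverse of 2 mod 5 is 3 (since 2·3 = 6 = 1·5 + 1), so t ≡ 3·0 = 0 ≡ 0 (mod 5).
    Then x = 4 + 7·0 = 4, valid modulo lcm(7, 5) = 35: x ≡ 4 (mod 35).
  Combine with x ≡ 0 (mod 11); new modulus lcm = 385.
    Write x = 4 + 35·t and substitute into x ≡ 0 (mod 11): 35·t ≡ 0 − 4 = -4 (mod 11).
    Reduce coefficients mod 11: 2·t ≡ 7 (mod 11).
    The inverse of 2 mod 11 is 6 (since 2·6 = 12 = 1·11 + 1), so t ≡ 6·7 = 42 ≡ 9 (mod 11).
    Then x = 4 + 35·9 = 319, valid modulo lcm(35, 11) = 385: x ≡ 319 (mod 385).
  Combine with x ≡ 1 (mod 3); new modulus lcm = 1155.
    Write x = 319 + 385·t and substitute into x ≡ 1 (mod 3): 385·t ≡ 1 − 319 = -318 (mod 3).
    Reduce coefficients mod 3: 1·t ≡ 0 (mod 3).
    So t ≡ 0 (mod 3).
    Then x = 319 + 385·0 = 319, valid modulo lcm(385, 3) = 1155: x ≡ 319 (mod 1155).
  Combine with x ≡ 9 (mod 13); new modulus lcm = 15015.
    Write x = 319 + 1155·t and substitute into x ≡ 9 (mod 13): 1155·t ≡ 9 − 319 = -310 (mod 13).
    Reduce coefficients mod 13: 11·t ≡ 2 (mod 13).
    The inverse of 11 mod 13 is 6 (since 11·6 = 66 = 5·13 + 1), so t ≡ 6·2 = 12 ≡ 12 (mod 13).
    Then x = 319 + 1155·12 = 14179, valid modulo lcm(1155, 13) = 15015: x ≡ 14179 (mod 15015).
Verify against each original: 14179 mod 7 = 4, 14179 mod 5 = 4, 14179 mod 11 = 0, 14179 mod 3 = 1, 14179 mod 13 = 9.

x ≡ 14179 (mod 15015).


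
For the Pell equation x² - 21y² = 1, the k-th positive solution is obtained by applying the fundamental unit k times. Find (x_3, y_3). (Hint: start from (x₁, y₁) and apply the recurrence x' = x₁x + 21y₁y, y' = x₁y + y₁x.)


Step 1: Find the fundamental solution (x₁, y₁) of x² - 21y² = 1.
  Expand √21 as a continued fraction. a₀ = ⌊√21⌋ = 4; iterate m_{k+1} = d_k·a_k − m_k, d_{k+1} = (21 − m_{k+1}²)/d_k, a_{k+1} = ⌊(a₀ + m_{k+1})/d_{k+1}⌋ (starting m₀ = 0, d₀ = 1), with convergents p_k = a_k·p_{k-1} + p_{k-2}, q_k = a_k·q_{k-1} + q_{k-2} (p₋₁ = 1, q₋₁ = 0):
  k = 0: a₀ = 4; p₀/q₀ = 4/1; p₀² − 21·q₀² = 16 − 21 = -5.
  k = 1: m = 4, d = 5, a = ⌊(4 + 4)/5⌋ = 1; p/q = (1·4 + 1)/(1·1 + 0) = 5/1; p² − 21·q² = 25 − 21 = 4.
  k = 2: m = 1, d = 4, a = ⌊(4 + 1)/4⌋ = 1; p/q = (1·5 + 4)/(1·1 + 1) = 9/2; p² − 21·q² = 81 − 84 = -3.
  k = 3: m = 3, d = 3, a = ⌊(4 + 3)/3⌋ = 2; p/q = (2·9 + 5)/(2·2 + 1) = 23/5; p² − 21·q² = 529 − 525 = 4.
  k = 4: m = 3, d = 4, a = ⌊(4 + 3)/4⌋ = 1; p/q = (1·23 + 9)/(1·5 + 2) = 32/7; p² − 21·q² = 1024 − 1029 = -5.
  k = 5: m = 1, d = 5, a = ⌊(4 + 1)/5⌋ = 1; p/q = (1·32 + 23)/(1·7 + 5) = 55/12; p² − 21·q² = 3025 − 3024 = 1.
  The first convergent with p² − 21·q² = 1 gives the fundamental solution (x₁, y₁) = (55, 12).
Step 2: Apply the recurrence (x_{n+1}, y_{n+1}) = (x₁x_n + 21y₁y_n, x₁y_n + y₁x_n) repeatedly.
  From (x_1, y_1) = (55, 12): x_2 = 55·55 + 21·12·12 = 6049; y_2 = 55·12 + 12·55 = 1320.
  From (x_2, y_2) = (6049, 1320): x_3 = 55·6049 + 21·12·1320 = 665335; y_3 = 55·1320 + 12·6049 = 145188.
Step 3: Verify x_3² - 21·y_3² = 442670662225 - 442670662224 = 1 (should be 1). ✓

(x_1, y_1) = (55, 12); (x_3, y_3) = (665335, 145188).


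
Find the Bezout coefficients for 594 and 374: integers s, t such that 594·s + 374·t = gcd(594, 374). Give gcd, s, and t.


Euclidean algorithm on (594, 374) — divide until remainder is 0:
  594 = 1 · 374 + 220
  374 = 1 · 220 + 154
  220 = 1 · 154 + 66
  154 = 2 · 66 + 22
  66 = 3 · 22 + 0
gcd(594, 374) = 22.
Track Bezout coefficients alongside the remainders: start with r₀ = 594 = a·1 + b·0 (s = 1, t = 0) and r₁ = 374 = a·0 + b·1 (s = 0, t = 1); each new remainder r_{k+1} = r_{k-1} − q_k·r_k inherits s_{k+1} = s_{k-1} − q_k·s_k, t_{k+1} = t_{k-1} − q_k·t_k, so r_k = a·s_k + b·t_k at every step:
  q = 1: r = 220, s = 1 − 1·0 = 1, t = 0 − 1·1 = -1  (check: 594·1 + 374·(-1) = 220)
  q = 1: r = 154, s = 0 − 1·1 = -1, t = 1 − 1·(-1) = 2  (check: 594·(-1) + 374·2 = 154)
  q = 1: r = 66, s = 1 − 1·(-1) = 2, t = -1 − 1·2 = -3  (check: 594·2 + 374·(-3) = 66)
  q = 2: r = 22, s = -1 − 2·2 = -5, t = 2 − 2·(-3) = 8  (check: 594·(-5) + 374·8 = 22)
The row with r = 22 (the gcd) gives the Bezout coefficients s = -5, t = 8.
Result: 594 · (-5) + 374 · (8) = 22.

gcd(594, 374) = 22; s = -5, t = 8 (check: 594·(-5) + 374·8 = 22).


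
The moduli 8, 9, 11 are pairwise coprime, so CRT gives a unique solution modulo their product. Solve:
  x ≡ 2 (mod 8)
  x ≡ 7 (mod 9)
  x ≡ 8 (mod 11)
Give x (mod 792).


Moduli 8, 9, 11 are pairwise coprime; by CRT there is a unique solution modulo M = 8 · 9 · 11 = 792.
Solve pairwise, accumulating the modulus:
  Start with x ≡ 2 (mod 8).
  Combine with x ≡ 7 (mod 9): since gcd(8, 9) = 1, we get a unique residue mod 72.
    Write x = 2 + 8·t and substitute into x ≡ 7 (mod 9): 8·t ≡ 7 − 2 = 5 (mod 9).
    The inverse of 8 mod 9 is 8 (since 8·8 = 64 = 7·9 + 1), so t ≡ 8·5 = 40 ≡ 4 (mod 9).
    Then x = 2 + 8·4 = 34, valid modulo lcm(8, 9) = 72: x ≡ 34 (mod 72).
  Combine with x ≡ 8 (mod 11): since gcd(72, 11) = 1, we get a unique residue mod 792.
    Write x = 34 + 72·t and substitute into x ≡ 8 (mod 11): 72·t ≡ 8 − 34 = -26 (mod 11).
    Reduce coefficients mod 11: 6·t ≡ 7 (mod 11).
    The inverse of 6 mod 11 is 2 (since 6·2 = 12 = 1·11 + 1), so t ≡ 2·7 = 14 ≡ 3 (mod 11).
    Then x = 34 + 72·3 = 250, valid modulo lcm(72, 11) = 792: x ≡ 250 (mod 792).
Verify: 250 mod 8 = 2 ✓, 250 mod 9 = 7 ✓, 250 mod 11 = 8 ✓.

x ≡ 250 (mod 792).


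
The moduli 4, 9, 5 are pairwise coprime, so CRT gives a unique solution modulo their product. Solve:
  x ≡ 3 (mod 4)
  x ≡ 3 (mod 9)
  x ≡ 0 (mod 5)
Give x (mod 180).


Moduli 4, 9, 5 are pairwise coprime; by CRT there is a unique solution modulo M = 4 · 9 · 5 = 180.
Solve pairwise, accumulating the modulus:
  Start with x ≡ 3 (mod 4).
  Combine with x ≡ 3 (mod 9): since gcd(4, 9) = 1, we get a unique residue mod 36.
    Write x = 3 + 4·t and substitute into x ≡ 3 (mod 9): 4·t ≡ 3 − 3 = 0 (mod 9).
    The inverse of 4 mod 9 is 7 (since 4·7 = 28 = 3·9 + 1), so t ≡ 7·0 = 0 ≡ 0 (mod 9).
    Then x = 3 + 4·0 = 3, valid modulo lcm(4, 9) = 36: x ≡ 3 (mod 36).
  Combine with x ≡ 0 (mod 5): since gcd(36, 5) = 1, we get a unique residue mod 180.
    Write x = 3 + 36·t and substitute into x ≡ 0 (mod 5): 36·t ≡ 0 − 3 = -3 (mod 5).
    Reduce coefficients mod 5: 1·t ≡ 2 (mod 5).
    So t ≡ 2 (mod 5).
    Then x = 3 + 36·2 = 75, valid modulo lcm(36, 5) = 180: x ≡ 75 (mod 180).
Verify: 75 mod 4 = 3 ✓, 75 mod 9 = 3 ✓, 75 mod 5 = 0 ✓.

x ≡ 75 (mod 180).


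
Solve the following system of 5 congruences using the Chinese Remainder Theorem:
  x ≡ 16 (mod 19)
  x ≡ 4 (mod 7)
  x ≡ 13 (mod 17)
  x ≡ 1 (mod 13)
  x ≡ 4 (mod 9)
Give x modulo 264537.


Product of moduli M = 19 · 7 · 17 · 13 · 9 = 264537.
Merge one congruence at a time:
  Start: x ≡ 16 (mod 19).
  Combine with x ≡ 4 (mod 7); new modulus lcm = 133.
    Write x = 16 + 19·t and substitute into x ≡ 4 (mod 7): 19·t ≡ 4 − 16 = -12 (mod 7).
    Reduce coefficients mod 7: 5·t ≡ 2 (mod 7).
    The inverse of 5 mod 7 is 3 (since 5·3 = 15 = 2·7 + 1), so t ≡ 3·2 = 6 ≡ 6 (mod 7).
    Then x = 16 + 19·6 = 130, valid modulo lcm(19, 7) = 133: x ≡ 130 (mod 133).
  Combine with x ≡ 13 (mod 17); new modulus lcm = 2261.
    Write x = 130 + 133·t and substitute into x ≡ 13 (mod 17): 133·t ≡ 13 − 130 = -117 (mod 17).
    Reduce coefficients mod 17: 14·t ≡ 2 (mod 17).
    The inverse of 14 mod 17 is 11 (since 14·11 = 154 = 9·17 + 1), so t ≡ 11·2 = 22 ≡ 5 (mod 17).
    Then x = 130 + 133·5 = 795, valid modulo lcm(133, 17) = 2261: x ≡ 795 (mod 2261).
  Combine with x ≡ 1 (mod 13); new modulus lcm = 29393.
    Write x = 795 + 2261·t and substitute into x ≡ 1 (mod 13): 2261·t ≡ 1 − 795 = -794 (mod 13).
    Reduce coefficients mod 13: 12·t ≡ 12 (mod 13).
    The inverse of 12 mod 13 is 12 (since 12·12 = 144 = 11·13 + 1), so t ≡ 12·12 = 144 ≡ 1 (mod 13).
    Then x = 795 + 2261·1 = 3056, valid modulo lcm(2261, 13) = 29393: x ≡ 3056 (mod 29393).
  Combine with x ≡ 4 (mod 9); new modulus lcm = 264537.
    Write x = 3056 + 29393·t and substitute into x ≡ 4 (mod 9): 29393·t ≡ 4 − 3056 = -3052 (mod 9).
    Reduce coefficients mod 9: 8·t ≡ 8 (mod 9).
    The inverse of 8 mod 9 is 8 (since 8·8 = 64 = 7·9 + 1), so t ≡ 8·8 = 64 ≡ 1 (mod 9).
    Then x = 3056 + 29393·1 = 32449, valid modulo lcm(29393, 9) = 264537: x ≡ 32449 (mod 264537).
Verify against each original: 32449 mod 19 = 16, 32449 mod 7 = 4, 32449 mod 17 = 13, 32449 mod 13 = 1, 32449 mod 9 = 4.

x ≡ 32449 (mod 264537).


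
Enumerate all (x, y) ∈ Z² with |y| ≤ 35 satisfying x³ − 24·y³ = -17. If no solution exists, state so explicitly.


The equation is x³ - 24y³ = -17. For fixed y, x³ = 24·y³ − 17, so a solution requires the RHS to be a perfect cube.
Strategy: iterate y from -35 to 35, compute RHS = 24·y³ − 17, and check whether it is a (positive or negative) perfect cube.
Check small values of y:
  y = 0: RHS = -17 is not a perfect cube.
  y = 1: RHS = 7 is not a perfect cube.
  y = -1: RHS = -41 is not a perfect cube.
  y = 2: RHS = 175 is not a perfect cube.
  y = -2: RHS = -209 is not a perfect cube.
  y = 3: RHS = 631 is not a perfect cube.
  y = -3: RHS = -665 is not a perfect cube.
Continuing the search up to |y| = 35 finds no solutions either.
No (x, y) in the scanned range satisfies the equation.

No integer solutions with |y| ≤ 35.


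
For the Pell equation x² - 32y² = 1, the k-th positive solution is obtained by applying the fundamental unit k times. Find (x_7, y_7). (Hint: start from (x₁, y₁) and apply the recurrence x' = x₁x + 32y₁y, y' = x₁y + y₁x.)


Step 1: Find the fundamental solution (x₁, y₁) of x² - 32y² = 1.
  Expand √32 as a continued fraction. a₀ = ⌊√32⌋ = 5; iterate m_{k+1} = d_k·a_k − m_k, d_{k+1} = (32 − m_{k+1}²)/d_k, a_{k+1} = ⌊(a₀ + m_{k+1})/d_{k+1}⌋ (starting m₀ = 0, d₀ = 1), with convergents p_k = a_k·p_{k-1} + p_{k-2}, q_k = a_k·q_{k-1} + q_{k-2} (p₋₁ = 1, q₋₁ = 0):
  k = 0: a₀ = 5; p₀/q₀ = 5/1; p₀² − 32·q₀² = 25 − 32 = -7.
  k = 1: m = 5, d = 7, a = ⌊(5 + 5)/7⌋ = 1; p/q = (1·5 + 1)/(1·1 + 0) = 6/1; p² − 32·q² = 36 − 32 = 4.
  k = 2: m = 2, d = 4, a = ⌊(5 + 2)/4⌋ = 1; p/q = (1·6 + 5)/(1·1 + 1) = 11/2; p² − 32·q² = 121 − 128 = -7.
  k = 3: m = 2, d = 7, a = ⌊(5 + 2)/7⌋ = 1; p/q = (1·11 + 6)/(1·2 + 1) = 17/3; p² − 32·q² = 289 − 288 = 1.
  The first convergent with p² − 32·q² = 1 gives the fundamental solution (x₁, y₁) = (17, 3).
Step 2: Apply the recurrence (x_{n+1}, y_{n+1}) = (x₁x_n + 32y₁y_n, x₁y_n + y₁x_n) repeatedly.
  From (x_1, y_1) = (17, 3): x_2 = 17·17 + 32·3·3 = 577; y_2 = 17·3 + 3·17 = 102.
  From (x_2, y_2) = (577, 102): x_3 = 17·577 + 32·3·102 = 19601; y_3 = 17·102 + 3·577 = 3465.
  From (x_3, y_3) = (19601, 3465): x_4 = 17·19601 + 32·3·3465 = 665857; y_4 = 17·3465 + 3·19601 = 117708.
  From (x_4, y_4) = (665857, 117708): x_5 = 17·665857 + 32·3·117708 = 22619537; y_5 = 17·117708 + 3·665857 = 3998607.
  From (x_5, y_5) = (22619537, 3998607): x_6 = 17·22619537 + 32·3·3998607 = 768398401; y_6 = 17·3998607 + 3·22619537 = 135834930.
  From (x_6, y_6) = (768398401, 135834930): x_7 = 17·768398401 + 32·3·135834930 = 26102926097; y_7 = 17·135834930 + 3·768398401 = 4614389013.
Step 3: Verify x_7² - 32·y_7² = 681362750825443653409 - 681362750825443653408 = 1 (should be 1). ✓

(x_1, y_1) = (17, 3); (x_7, y_7) = (26102926097, 4614389013).


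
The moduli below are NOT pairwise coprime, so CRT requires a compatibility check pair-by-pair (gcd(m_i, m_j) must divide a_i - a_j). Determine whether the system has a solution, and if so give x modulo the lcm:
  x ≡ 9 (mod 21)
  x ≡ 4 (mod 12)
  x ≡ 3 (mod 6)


Moduli 21, 12, 6 are not pairwise coprime, so CRT works modulo lcm(m_i) when all pairwise compatibility conditions hold.
Pairwise compatibility: gcd(m_i, m_j) must divide a_i - a_j for every pair.
Merge one congruence at a time:
  Start: x ≡ 9 (mod 21).
  Combine with x ≡ 4 (mod 12): gcd(21, 12) = 3, and 4 - 9 = -5 is NOT divisible by 3.
    ⇒ system is inconsistent (no integer solution).

No solution (the system is inconsistent).
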